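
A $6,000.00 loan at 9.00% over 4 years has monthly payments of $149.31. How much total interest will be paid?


Total paid over the life of the loan = PMT × n.
Total paid = $149.31 × 48 = $7,166.88
Total interest = total paid − principal = $7,166.88 − $6,000.00 = $1,166.88

Total interest = (PMT × n) - PV = $1,166.88


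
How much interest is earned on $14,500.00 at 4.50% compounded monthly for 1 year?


Compound interest earned = final amount − principal.
A = P(1 + r/n)^(nt) = $14,500.00 × (1 + 0.045/12)^(12 × 1) = $15,166.13
Interest = A − P = $15,166.13 − $14,500.00 = $666.13

Interest = A - P = $666.13


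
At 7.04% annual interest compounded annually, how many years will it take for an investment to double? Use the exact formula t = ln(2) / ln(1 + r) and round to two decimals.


Doubling condition: (1 + r)^t = 2
Take ln of both sides: t × ln(1 + r) = ln(2)
t = ln(2) / ln(1 + r)
t = 0.693147 / 0.068032
t = 10.19

t = ln(2) / ln(1 + r) = 10.19 years


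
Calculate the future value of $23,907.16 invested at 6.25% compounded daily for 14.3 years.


Compound interest formula: A = P(1 + r/n)^(nt)
A = $23,907.16 × (1 + 0.0625/365)^(365 × 14.3)
Growth factor: (1 + 0.0625/365)^5219.5 = 2.4440915
A = $23,907.16 × 2.4440915
A = $58,431.29

A = P(1 + r/n)^(nt) = $58,431.29


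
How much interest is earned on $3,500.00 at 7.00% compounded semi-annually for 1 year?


Compound interest earned = final amount − principal.
A = P(1 + r/n)^(nt) = $3,500.00 × (1 + 0.07/2)^(2 × 1) = $3,749.29
Interest = A − P = $3,749.29 − $3,500.00 = $249.29

Interest = A - P = $249.29


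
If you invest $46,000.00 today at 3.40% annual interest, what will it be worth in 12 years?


Future value formula: FV = PV × (1 + r)^t
FV = $46,000.00 × (1 + 0.034)^12
FV = $46,000.00 × 1.4936418
FV = $68,707.52

FV = PV × (1 + r)^t = $68,707.52


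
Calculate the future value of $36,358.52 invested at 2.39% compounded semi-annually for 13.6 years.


Compound interest formula: A = P(1 + r/n)^(nt)
A = $36,358.52 × (1 + 0.0239/2)^(2 × 13.6)
Growth factor: (1 + 0.0239/2)^27.2 = 1.3814217
A = $36,358.52 × 1.3814217
A = $50,226.45

A = P(1 + r/n)^(nt) = $50,226.45


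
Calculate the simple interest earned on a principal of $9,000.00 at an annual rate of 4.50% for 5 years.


Simple interest formula: I = P × r × t
I = $9,000.00 × 0.045 × 5
I = $2,025.00

I = P × r × t = $2,025.00


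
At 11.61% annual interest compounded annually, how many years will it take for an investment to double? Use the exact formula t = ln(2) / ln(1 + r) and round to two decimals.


Doubling condition: (1 + r)^t = 2
Take ln of both sides: t × ln(1 + r) = ln(2)
t = ln(2) / ln(1 + r)
t = 0.693147 / 0.109840
t = 6.31

t = ln(2) / ln(1 + r) = 6.31 years


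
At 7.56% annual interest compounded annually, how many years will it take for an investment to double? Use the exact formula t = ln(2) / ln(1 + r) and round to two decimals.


Doubling condition: (1 + r)^t = 2
Take ln of both sides: t × ln(1 + r) = ln(2)
t = ln(2) / ln(1 + r)
t = 0.693147 / 0.072879
t = 9.51

t = ln(2) / ln(1 + r) = 9.51 years


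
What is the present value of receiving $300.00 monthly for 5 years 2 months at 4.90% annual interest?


Present value of an ordinary annuity: PV = PMT × (1 − (1 + r)^(−n)) / r
Monthly rate r = 0.049/12 ≈ 0.00408333, n = 62
PV = $300.00 × (1 − (1 + 0.049/12)^(−62)) / (0.049/12)
PV = $300.00 × 54.676219
PV = $16,402.87

PV = PMT × (1-(1+r)^(-n))/r = $16,402.87


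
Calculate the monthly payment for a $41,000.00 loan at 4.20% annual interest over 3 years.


Loan payment formula: PMT = PV × r / (1 − (1 + r)^(−n))
Monthly rate r = 0.042/12 = 0.0035, n = 36 months
Denominator: 1 − (1 + 0.042/12)^(−36) = 0.1181912
PMT = $41,000.00 × (0.042/12) / 0.1181912
PMT = $1,214.13 per month

PMT = PV × r / (1-(1+r)^(-n)) = $1,214.13/month


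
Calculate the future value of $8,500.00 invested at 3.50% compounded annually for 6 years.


Compound interest formula: A = P(1 + r/n)^(nt)
A = $8,500.00 × (1 + 0.035/1)^(1 × 6)
Growth factor: (1 + 0.035/1)^6 = 1.229255
A = $8,500.00 × 1.229255
A = $10,448.67

A = P(1 + r/n)^(nt) = $10,448.67


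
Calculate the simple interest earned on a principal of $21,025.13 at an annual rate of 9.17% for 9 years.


Simple interest formula: I = P × r × t
I = $21,025.13 × 0.0917 × 9
I = $17,352.04

I = P × r × t = $17,352.04


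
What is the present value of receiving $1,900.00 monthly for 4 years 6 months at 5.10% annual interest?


Present value of an ordinary annuity: PV = PMT × (1 − (1 + r)^(−n)) / r
Monthly rate r = 0.051/12 = 0.00425, n = 54
PV = $1,900.00 × (1 − (1 + 0.051/12)^(−54)) / (0.051/12)
PV = $1,900.00 × 48.160554
PV = $91,505.05

PV = PMT × (1-(1+r)^(-n))/r = $91,505.05


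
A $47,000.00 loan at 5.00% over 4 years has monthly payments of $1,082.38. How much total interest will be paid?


Total paid over the life of the loan = PMT × n.
Total paid = $1,082.38 × 48 = $51,954.24
Total interest = total paid − principal = $51,954.24 − $47,000.00 = $4,954.24

Total interest = (PMT × n) - PV = $4,954.24


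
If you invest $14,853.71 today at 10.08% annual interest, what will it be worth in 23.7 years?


Future value formula: FV = PV × (1 + r)^t
FV = $14,853.71 × (1 + 0.1008)^23.7
FV = $14,853.71 × 9.738444
FV = $144,652.02

FV = PV × (1 + r)^t = $144,652.02


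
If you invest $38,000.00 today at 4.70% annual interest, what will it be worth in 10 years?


Future value formula: FV = PV × (1 + r)^t
FV = $38,000.00 × (1 + 0.047)^10
FV = $38,000.00 × 1.5829486
FV = $60,152.05

FV = PV × (1 + r)^t = $60,152.05


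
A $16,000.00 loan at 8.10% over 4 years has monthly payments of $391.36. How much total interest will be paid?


Total paid over the life of the loan = PMT × n.
Total paid = $391.36 × 48 = $18,785.28
Total interest = total paid − principal = $18,785.28 − $16,000.00 = $2,785.28

Total interest = (PMT × n) - PV = $2,785.28


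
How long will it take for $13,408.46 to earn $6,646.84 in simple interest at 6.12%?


Rearrange the simple interest formula for t:
I = P × r × t  ⇒  t = I / (P × r)
t = $6,646.84 / ($13,408.46 × 0.0612)
t = 8.1

t = I/(P×r) = 8.1 years


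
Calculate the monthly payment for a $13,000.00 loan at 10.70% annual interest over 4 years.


Loan payment formula: PMT = PV × r / (1 − (1 + r)^(−n))
Monthly rate r = 0.107/12 ≈ 0.00891667, n = 48 months
Denominator: 1 − (1 + 0.107/12)^(−48) = 0.346951
PMT = $13,000.00 × (0.107/12) / 0.346951
PMT = $334.10 per month

PMT = PV × r / (1-(1+r)^(-n)) = $334.10/month


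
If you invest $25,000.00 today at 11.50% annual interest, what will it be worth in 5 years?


Future value formula: FV = PV × (1 + r)^t
FV = $25,000.00 × (1 + 0.115)^5
FV = $25,000.00 × 1.72335337
FV = $43,083.83

FV = PV × (1 + r)^t = $43,083.83


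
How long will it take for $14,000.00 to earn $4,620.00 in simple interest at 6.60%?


Rearrange the simple interest formula for t:
I = P × r × t  ⇒  t = I / (P × r)
t = $4,620.00 / ($14,000.00 × 0.066)
t = 5

t = I/(P×r) = 5 years


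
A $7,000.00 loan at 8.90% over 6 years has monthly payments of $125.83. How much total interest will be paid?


Total paid over the life of the loan = PMT × n.
Total paid = $125.83 × 72 = $9,059.76
Total interest = total paid − principal = $9,059.76 − $7,000.00 = $2,059.76

Total interest = (PMT × n) - PV = $2,059.76


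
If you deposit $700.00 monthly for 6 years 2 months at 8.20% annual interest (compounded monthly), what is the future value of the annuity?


Future value of an ordinary annuity: FV = PMT × ((1 + r)^n − 1) / r
Monthly rate r = 0.082/12 ≈ 0.00683333, n = 74
FV = $700.00 × ((1 + 0.082/12)^74 − 1) / (0.082/12)
FV = $700.00 × 95.888972
FV = $67,122.28

FV = PMT × ((1+r)^n - 1)/r = $67,122.28


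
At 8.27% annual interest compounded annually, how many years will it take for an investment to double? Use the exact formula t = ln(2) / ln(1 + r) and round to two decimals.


Doubling condition: (1 + r)^t = 2
Take ln of both sides: t × ln(1 + r) = ln(2)
t = ln(2) / ln(1 + r)
t = 0.693147 / 0.079458
t = 8.72

t = ln(2) / ln(1 + r) = 8.72 years


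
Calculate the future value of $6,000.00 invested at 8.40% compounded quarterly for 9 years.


Compound interest formula: A = P(1 + r/n)^(nt)
A = $6,000.00 × (1 + 0.084/4)^(4 × 9)
Growth factor: (1 + 0.084/4)^36 = 2.113132
A = $6,000.00 × 2.113132
A = $12,678.79

A = P(1 + r/n)^(nt) = $12,678.79


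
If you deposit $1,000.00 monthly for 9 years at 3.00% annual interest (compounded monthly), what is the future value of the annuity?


Future value of an ordinary annuity: FV = PMT × ((1 + r)^n − 1) / r
Monthly rate r = 0.03/12 = 0.0025, n = 108
FV = $1,000.00 × ((1 + 0.03/12)^108 − 1) / (0.03/12)
FV = $1,000.00 × 123.809259
FV = $123,809.26

FV = PMT × ((1+r)^n - 1)/r = $123,809.26


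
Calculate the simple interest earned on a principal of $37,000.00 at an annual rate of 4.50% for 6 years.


Simple interest formula: I = P × r × t
I = $37,000.00 × 0.045 × 6
I = $9,990.00

I = P × r × t = $9,990.00


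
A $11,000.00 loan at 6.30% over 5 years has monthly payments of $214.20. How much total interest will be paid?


Total paid over the life of the loan = PMT × n.
Total paid = $214.20 × 60 = $12,852.00
Total interest = total paid − principal = $12,852.00 − $11,000.00 = $1,852.00

Total interest = (PMT × n) - PV = $1,852.00


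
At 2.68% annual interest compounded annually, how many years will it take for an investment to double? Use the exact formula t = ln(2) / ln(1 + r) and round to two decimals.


Doubling condition: (1 + r)^t = 2
Take ln of both sides: t × ln(1 + r) = ln(2)
t = ln(2) / ln(1 + r)
t = 0.693147 / 0.026447
t = 26.21

t = ln(2) / ln(1 + r) = 26.21 years


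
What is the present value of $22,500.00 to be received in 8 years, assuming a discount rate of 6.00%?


Present value formula: PV = FV / (1 + r)^t
PV = $22,500.00 / (1 + 0.06)^8
PV = $22,500.00 / 1.593848
PV = $14,116.78

PV = FV / (1 + r)^t = $14,116.78


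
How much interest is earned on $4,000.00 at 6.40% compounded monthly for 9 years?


Compound interest earned = final amount − principal.
A = P(1 + r/n)^(nt) = $4,000.00 × (1 + 0.064/12)^(12 × 9) = $7,104.75
Interest = A − P = $7,104.75 − $4,000.00 = $3,104.75

Interest = A - P = $3,104.75


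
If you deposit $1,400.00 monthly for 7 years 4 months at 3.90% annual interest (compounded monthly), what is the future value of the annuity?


Future value of an ordinary annuity: FV = PMT × ((1 + r)^n − 1) / r
Monthly rate r = 0.039/12 = 0.00325, n = 88
FV = $1,400.00 × ((1 + 0.039/12)^88 − 1) / (0.039/12)
FV = $1,400.00 × 101.684711
FV = $142,358.60

FV = PMT × ((1+r)^n - 1)/r = $142,358.60


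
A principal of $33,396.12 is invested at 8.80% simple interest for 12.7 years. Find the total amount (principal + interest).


Total amount formula: A = P(1 + rt) = P + P·r·t
Interest: I = P × r × t = $33,396.12 × 0.088 × 12.7 = $37,323.50
A = P + I = $33,396.12 + $37,323.50 = $70,719.62

A = P + I = P(1 + rt) = $70,719.62


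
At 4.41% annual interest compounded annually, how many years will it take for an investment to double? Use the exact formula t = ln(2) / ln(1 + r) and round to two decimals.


Doubling condition: (1 + r)^t = 2
Take ln of both sides: t × ln(1 + r) = ln(2)
t = ln(2) / ln(1 + r)
t = 0.693147 / 0.043155
t = 16.06

t = ln(2) / ln(1 + r) = 16.06 years


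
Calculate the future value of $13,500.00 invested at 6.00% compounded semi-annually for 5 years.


Compound interest formula: A = P(1 + r/n)^(nt)
A = $13,500.00 × (1 + 0.06/2)^(2 × 5)
Growth factor: (1 + 0.06/2)^10 = 1.343916
A = $13,500.00 × 1.343916
A = $18,142.87

A = P(1 + r/n)^(nt) = $18,142.87


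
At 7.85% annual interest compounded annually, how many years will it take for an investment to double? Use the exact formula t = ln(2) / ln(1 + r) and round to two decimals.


Doubling condition: (1 + r)^t = 2
Take ln of both sides: t × ln(1 + r) = ln(2)
t = ln(2) / ln(1 + r)
t = 0.693147 / 0.075571
t = 9.17

t = ln(2) / ln(1 + r) = 9.17 years


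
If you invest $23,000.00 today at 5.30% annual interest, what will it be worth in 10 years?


Future value formula: FV = PV × (1 + r)^t
FV = $23,000.00 × (1 + 0.053)^10
FV = $23,000.00 × 1.6760374
FV = $38,548.86

FV = PV × (1 + r)^t = $38,548.86


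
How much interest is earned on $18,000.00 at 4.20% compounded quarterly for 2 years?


Compound interest earned = final amount − principal.
A = P(1 + r/n)^(nt) = $18,000.00 × (1 + 0.042/4)^(4 × 2) = $19,568.75
Interest = A − P = $19,568.75 − $18,000.00 = $1,568.75

Interest = A - P = $1,568.75


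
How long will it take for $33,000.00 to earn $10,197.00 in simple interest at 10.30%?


Rearrange the simple interest formula for t:
I = P × r × t  ⇒  t = I / (P × r)
t = $10,197.00 / ($33,000.00 × 0.103)
t = 3

t = I/(P×r) = 3 years


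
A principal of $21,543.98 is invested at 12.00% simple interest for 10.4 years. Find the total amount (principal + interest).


Total amount formula: A = P(1 + rt) = P + P·r·t
Interest: I = P × r × t = $21,543.98 × 0.12 × 10.4 = $26,886.89
A = P + I = $21,543.98 + $26,886.89 = $48,430.87

A = P + I = P(1 + rt) = $48,430.87


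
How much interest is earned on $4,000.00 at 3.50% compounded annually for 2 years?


Compound interest earned = final amount − principal.
A = P(1 + r/n)^(nt) = $4,000.00 × (1 + 0.035/1)^(1 × 2) = $4,284.90
Interest = A − P = $4,284.90 − $4,000.00 = $284.90

Interest = A - P = $284.90


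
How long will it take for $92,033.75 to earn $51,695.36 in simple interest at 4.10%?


Rearrange the simple interest formula for t:
I = P × r × t  ⇒  t = I / (P × r)
t = $51,695.36 / ($92,033.75 × 0.041)
t = 13.7

t = I/(P×r) = 13.7 years


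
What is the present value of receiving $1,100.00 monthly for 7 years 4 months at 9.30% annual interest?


Present value of an ordinary annuity: PV = PMT × (1 − (1 + r)^(−n)) / r
Monthly rate r = 0.093/12 = 0.00775, n = 88
PV = $1,100.00 × (1 − (1 + 0.093/12)^(−88)) / (0.093/12)
PV = $1,100.00 × 63.621182
PV = $69,983.30

PV = PMT × (1-(1+r)^(-n))/r = $69,983.30


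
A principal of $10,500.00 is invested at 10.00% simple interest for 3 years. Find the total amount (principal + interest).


Total amount formula: A = P(1 + rt) = P + P·r·t
Interest: I = P × r × t = $10,500.00 × 0.1 × 3 = $3,150.00
A = P + I = $10,500.00 + $3,150.00 = $13,650.00

A = P + I = P(1 + rt) = $13,650.00


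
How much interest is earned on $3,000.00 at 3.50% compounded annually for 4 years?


Compound interest earned = final amount − principal.
A = P(1 + r/n)^(nt) = $3,000.00 × (1 + 0.035/1)^(1 × 4) = $3,442.57
Interest = A − P = $3,442.57 − $3,000.00 = $442.57

Interest = A - P = $442.57


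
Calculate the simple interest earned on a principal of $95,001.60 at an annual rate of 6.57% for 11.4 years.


Simple interest formula: I = P × r × t
I = $95,001.60 × 0.0657 × 11.4
I = $71,154.30

I = P × r × t = $71,154.30


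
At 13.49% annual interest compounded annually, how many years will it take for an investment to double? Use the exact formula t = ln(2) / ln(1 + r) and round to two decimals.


Doubling condition: (1 + r)^t = 2
Take ln of both sides: t × ln(1 + r) = ln(2)
t = ln(2) / ln(1 + r)
t = 0.693147 / 0.126545
t = 5.48

t = ln(2) / ln(1 + r) = 5.48 years


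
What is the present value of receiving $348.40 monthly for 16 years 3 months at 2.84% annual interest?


Present value of an ordinary annuity: PV = PMT × (1 − (1 + r)^(−n)) / r
Monthly rate r = 0.0284/12 ≈ 0.00236667, n = 195
PV = $348.40 × (1 − (1 + 0.0284/12)^(−195)) / (0.0284/12)
PV = $348.40 × 156.050191
PV = $54,367.89

PV = PMT × (1-(1+r)^(-n))/r = $54,367.89


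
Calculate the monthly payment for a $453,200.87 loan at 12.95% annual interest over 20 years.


Loan payment formula: PMT = PV × r / (1 − (1 + r)^(−n))
Monthly rate r = 0.1295/12 ≈ 0.01079167, n = 240 months
Denominator: 1 − (1 + 0.1295/12)^(−240) = 0.923932
PMT = $453,200.87 × (0.1295/12) / 0.923932
PMT = $5,293.46 per month

PMT = PV × r / (1-(1+r)^(-n)) = $5,293.46/month


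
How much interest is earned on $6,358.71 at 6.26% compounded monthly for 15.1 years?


Compound interest earned = final amount − principal.
A = P(1 + r/n)^(nt) = $6,358.71 × (1 + 0.0626/12)^(12 × 15.1) = $16,323.87
Interest = A − P = $16,323.87 − $6,358.71 = $9,965.16

Interest = A - P = $9,965.16


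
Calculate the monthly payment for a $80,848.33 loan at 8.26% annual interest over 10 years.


Loan payment formula: PMT = PV × r / (1 − (1 + r)^(−n))
Monthly rate r = 0.0826/12 ≈ 0.00688333, n = 120 months
Denominator: 1 − (1 + 0.0826/12)^(−120) = 0.560962
PMT = $80,848.33 × (0.0826/12) / 0.560962
PMT = $992.06 per month

PMT = PV × r / (1-(1+r)^(-n)) = $992.06/month


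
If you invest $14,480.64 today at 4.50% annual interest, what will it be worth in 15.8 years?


Future value formula: FV = PV × (1 + r)^t
FV = $14,480.64 × (1 + 0.045)^15.8
FV = $14,480.64 × 2.004645
FV = $29,028.54

FV = PV × (1 + r)^t = $29,028.54


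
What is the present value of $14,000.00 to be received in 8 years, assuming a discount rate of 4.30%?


Present value formula: PV = FV / (1 + r)^t
PV = $14,000.00 / (1 + 0.043)^8
PV = $14,000.00 / 1.400472
PV = $9,996.63

PV = FV / (1 + r)^t = $9,996.63


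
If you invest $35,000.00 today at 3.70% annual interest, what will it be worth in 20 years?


Future value formula: FV = PV × (1 + r)^t
FV = $35,000.00 × (1 + 0.037)^20
FV = $35,000.00 × 2.0681171
FV = $72,384.10

FV = PV × (1 + r)^t = $72,384.10


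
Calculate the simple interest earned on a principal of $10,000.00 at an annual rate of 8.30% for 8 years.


Simple interest formula: I = P × r × t
I = $10,000.00 × 0.083 × 8
I = $6,640.00

I = P × r × t = $6,640.00


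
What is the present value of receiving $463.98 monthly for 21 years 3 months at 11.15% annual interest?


Present value of an ordinary annuity: PV = PMT × (1 − (1 + r)^(−n)) / r
Monthly rate r = 0.1115/12 ≈ 0.00929167, n = 255
PV = $463.98 × (1 − (1 + 0.1115/12)^(−255)) / (0.1115/12)
PV = $463.98 × 97.445585
PV = $45,212.80

PV = PMT × (1-(1+r)^(-n))/r = $45,212.80


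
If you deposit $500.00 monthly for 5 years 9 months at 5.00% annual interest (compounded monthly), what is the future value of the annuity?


Future value of an ordinary annuity: FV = PMT × ((1 + r)^n − 1) / r
Monthly rate r = 0.05/12 ≈ 0.00416667, n = 69
FV = $500.00 × ((1 + 0.05/12)^69 − 1) / (0.05/12)
FV = $500.00 × 79.750698
FV = $39,875.35

FV = PMT × ((1+r)^n - 1)/r = $39,875.35


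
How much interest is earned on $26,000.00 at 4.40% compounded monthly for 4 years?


Compound interest earned = final amount − principal.
A = P(1 + r/n)^(nt) = $26,000.00 × (1 + 0.044/12)^(12 × 4) = $30,993.41
Interest = A − P = $30,993.41 − $26,000.00 = $4,993.41

Interest = A - P = $4,993.41


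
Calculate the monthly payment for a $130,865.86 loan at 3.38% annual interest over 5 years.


Loan payment formula: PMT = PV × r / (1 − (1 + r)^(−n))
Monthly rate r = 0.0338/12 ≈ 0.00281667, n = 60 months
Denominator: 1 − (1 + 0.0338/12)^(−60) = 0.1552904
PMT = $130,865.86 × (0.0338/12) / 0.1552904
PMT = $2,373.65 per month

PMT = PV × r / (1-(1+r)^(-n)) = $2,373.65/month


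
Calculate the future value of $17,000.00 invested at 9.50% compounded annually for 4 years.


Compound interest formula: A = P(1 + r/n)^(nt)
A = $17,000.00 × (1 + 0.095/1)^(1 × 4)
Growth factor: (1 + 0.095/1)^4 = 1.437661
A = $17,000.00 × 1.437661
A = $24,440.24

A = P(1 + r/n)^(nt) = $24,440.24


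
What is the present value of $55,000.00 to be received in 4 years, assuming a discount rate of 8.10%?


Present value formula: PV = FV / (1 + r)^t
PV = $55,000.00 / (1 + 0.081)^4
PV = $55,000.00 / 1.3655348
PV = $40,277.26

PV = FV / (1 + r)^t = $40,277.26


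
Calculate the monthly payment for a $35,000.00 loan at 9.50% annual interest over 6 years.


Loan payment formula: PMT = PV × r / (1 − (1 + r)^(−n))
Monthly rate r = 0.095/12 ≈ 0.00791667, n = 72 months
Denominator: 1 − (1 + 0.095/12)^(−72) = 0.433204
PMT = $35,000.00 × (0.095/12) / 0.433204
PMT = $639.61 per month

PMT = PV × r / (1-(1+r)^(-n)) = $639.61/month


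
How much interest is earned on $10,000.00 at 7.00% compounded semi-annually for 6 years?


Compound interest earned = final amount − principal.
A = P(1 + r/n)^(nt) = $10,000.00 × (1 + 0.07/2)^(2 × 6) = $15,110.69
Interest = A − P = $15,110.69 − $10,000.00 = $5,110.69

Interest = A - P = $5,110.69


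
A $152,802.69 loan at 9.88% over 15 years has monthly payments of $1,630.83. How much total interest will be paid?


Total paid over the life of the loan = PMT × n.
Total paid = $1,630.83 × 180 = $293,549.40
Total interest = total paid − principal = $293,549.40 − $152,802.69 = $140,746.71

Total interest = (PMT × n) - PV = $140,746.71


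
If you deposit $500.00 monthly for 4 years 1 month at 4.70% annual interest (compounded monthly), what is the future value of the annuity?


Future value of an ordinary annuity: FV = PMT × ((1 + r)^n − 1) / r
Monthly rate r = 0.047/12 ≈ 0.00391667, n = 49
FV = $500.00 × ((1 + 0.047/12)^49 − 1) / (0.047/12)
FV = $500.00 × 53.901821
FV = $26,950.91

FV = PMT × ((1+r)^n - 1)/r = $26,950.91


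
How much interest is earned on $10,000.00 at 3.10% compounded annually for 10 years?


Compound interest earned = final amount − principal.
A = P(1 + r/n)^(nt) = $10,000.00 × (1 + 0.031/1)^(1 × 10) = $13,570.21
Interest = A − P = $13,570.21 − $10,000.00 = $3,570.21

Interest = A - P = $3,570.21


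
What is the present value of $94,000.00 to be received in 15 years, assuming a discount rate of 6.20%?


Present value formula: PV = FV / (1 + r)^t
PV = $94,000.00 / (1 + 0.062)^15
PV = $94,000.00 / 2.4652885
PV = $38,129.41

PV = FV / (1 + r)^t = $38,129.41


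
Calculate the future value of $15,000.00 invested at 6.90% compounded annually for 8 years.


Compound interest formula: A = P(1 + r/n)^(nt)
A = $15,000.00 × (1 + 0.069/1)^(1 × 8)
Growth factor: (1 + 0.069/1)^8 = 1.705382
A = $15,000.00 × 1.705382
A = $25,580.73

A = P(1 + r/n)^(nt) = $25,580.73


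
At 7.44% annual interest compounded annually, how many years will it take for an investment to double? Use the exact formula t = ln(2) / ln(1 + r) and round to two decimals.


Doubling condition: (1 + r)^t = 2
Take ln of both sides: t × ln(1 + r) = ln(2)
t = ln(2) / ln(1 + r)
t = 0.693147 / 0.071762
t = 9.66

t = ln(2) / ln(1 + r) = 9.66 years


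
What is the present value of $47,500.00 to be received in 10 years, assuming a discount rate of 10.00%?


Present value formula: PV = FV / (1 + r)^t
PV = $47,500.00 / (1 + 0.1)^10
PV = $47,500.00 / 2.593742
PV = $18,313.31

PV = FV / (1 + r)^t = $18,313.31


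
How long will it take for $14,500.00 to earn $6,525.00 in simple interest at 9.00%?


Rearrange the simple interest formula for t:
I = P × r × t  ⇒  t = I / (P × r)
t = $6,525.00 / ($14,500.00 × 0.09)
t = 5

t = I/(P×r) = 5 years


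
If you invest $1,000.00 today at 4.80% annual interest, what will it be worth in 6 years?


Future value formula: FV = PV × (1 + r)^t
FV = $1,000.00 × (1 + 0.048)^6
FV = $1,000.00 × 1.324853
FV = $1,324.85

FV = PV × (1 + r)^t = $1,324.85


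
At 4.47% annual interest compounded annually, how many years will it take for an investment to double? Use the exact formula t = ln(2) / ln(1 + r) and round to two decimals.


Doubling condition: (1 + r)^t = 2
Take ln of both sides: t × ln(1 + r) = ln(2)
t = ln(2) / ln(1 + r)
t = 0.693147 / 0.043730
t = 15.85

t = ln(2) / ln(1 + r) = 15.85 years


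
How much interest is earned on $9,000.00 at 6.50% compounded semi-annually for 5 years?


Compound interest earned = final amount − principal.
A = P(1 + r/n)^(nt) = $9,000.00 × (1 + 0.065/2)^(2 × 5) = $12,392.05
Interest = A − P = $12,392.05 − $9,000.00 = $3,392.05

Interest = A - P = $3,392.05


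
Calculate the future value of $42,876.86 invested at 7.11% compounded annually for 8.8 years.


Compound interest formula: A = P(1 + r/n)^(nt)
A = $42,876.86 × (1 + 0.0711/1)^(1 × 8.8)
Growth factor: (1 + 0.0711/1)^8.8 = 1.83022368
A = $42,876.86 × 1.83022368
A = $78,474.24

A = P(1 + r/n)^(nt) = $78,474.24


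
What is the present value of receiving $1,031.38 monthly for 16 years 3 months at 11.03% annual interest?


Present value of an ordinary annuity: PV = PMT × (1 − (1 + r)^(−n)) / r
Monthly rate r = 0.1103/12 ≈ 0.00919167, n = 195
PV = $1,031.38 × (1 − (1 + 0.1103/12)^(−195)) / (0.1103/12)
PV = $1,031.38 × 90.524016
PV = $93,364.66

PV = PMT × (1-(1+r)^(-n))/r = $93,364.66


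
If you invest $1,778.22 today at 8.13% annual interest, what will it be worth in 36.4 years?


Future value formula: FV = PV × (1 + r)^t
FV = $1,778.22 × (1 + 0.0813)^36.4
FV = $1,778.22 × 17.204489
FV = $30,593.37

FV = PV × (1 + r)^t = $30,593.37


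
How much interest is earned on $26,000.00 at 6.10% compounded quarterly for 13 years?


Compound interest earned = final amount − principal.
A = P(1 + r/n)^(nt) = $26,000.00 × (1 + 0.061/4)^(4 × 13) = $57,117.51
Interest = A − P = $57,117.51 − $26,000.00 = $31,117.51

Interest = A - P = $31,117.51


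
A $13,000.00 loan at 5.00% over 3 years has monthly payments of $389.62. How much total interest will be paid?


Total paid over the life of the loan = PMT × n.
Total paid = $389.62 × 36 = $14,026.32
Total interest = total paid − principal = $14,026.32 − $13,000.00 = $1,026.32

Total interest = (PMT × n) - PV = $1,026.32


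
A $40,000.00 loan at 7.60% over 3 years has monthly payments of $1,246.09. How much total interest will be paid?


Total paid over the life of the loan = PMT × n.
Total paid = $1,246.09 × 36 = $44,859.24
Total interest = total paid − principal = $44,859.24 − $40,000.00 = $4,859.24

Total interest = (PMT × n) - PV = $4,859.24


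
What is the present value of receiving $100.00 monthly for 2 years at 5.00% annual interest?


Present value of an ordinary annuity: PV = PMT × (1 − (1 + r)^(−n)) / r
Monthly rate r = 0.05/12 ≈ 0.00416667, n = 24
PV = $100.00 × (1 − (1 + 0.05/12)^(−24)) / (0.05/12)
PV = $100.00 × 22.793898
PV = $2,279.39

PV = PMT × (1-(1+r)^(-n))/r = $2,279.39


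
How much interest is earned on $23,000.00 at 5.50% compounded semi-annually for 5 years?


Compound interest earned = final amount − principal.
A = P(1 + r/n)^(nt) = $23,000.00 × (1 + 0.055/2)^(2 × 5) = $30,167.97
Interest = A − P = $30,167.97 − $23,000.00 = $7,167.97

Interest = A - P = $7,167.97


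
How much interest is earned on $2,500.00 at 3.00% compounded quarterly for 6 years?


Compound interest earned = final amount − principal.
A = P(1 + r/n)^(nt) = $2,500.00 × (1 + 0.03/4)^(4 × 6) = $2,991.03
Interest = A − P = $2,991.03 − $2,500.00 = $491.03

Interest = A - P = $491.03


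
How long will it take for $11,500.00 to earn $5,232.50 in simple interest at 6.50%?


Rearrange the simple interest formula for t:
I = P × r × t  ⇒  t = I / (P × r)
t = $5,232.50 / ($11,500.00 × 0.065)
t = 7

t = I/(P×r) = 7 years


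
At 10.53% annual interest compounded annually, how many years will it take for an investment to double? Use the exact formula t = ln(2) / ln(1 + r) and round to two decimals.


Doubling condition: (1 + r)^t = 2
Take ln of both sides: t × ln(1 + r) = ln(2)
t = ln(2) / ln(1 + r)
t = 0.693147 / 0.100117
t = 6.92

t = ln(2) / ln(1 + r) = 6.92 years


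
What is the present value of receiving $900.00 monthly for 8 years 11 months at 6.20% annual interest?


Present value of an ordinary annuity: PV = PMT × (1 − (1 + r)^(−n)) / r
Monthly rate r = 0.062/12 ≈ 0.00516667, n = 107
PV = $900.00 × (1 − (1 + 0.062/12)^(−107)) / (0.062/12)
PV = $900.00 × 82.038031
PV = $73,834.23

PV = PMT × (1-(1+r)^(-n))/r = $73,834.23


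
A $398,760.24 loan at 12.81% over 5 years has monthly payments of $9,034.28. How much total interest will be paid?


Total paid over the life of the loan = PMT × n.
Total paid = $9,034.28 × 60 = $542,056.80
Total interest = total paid − principal = $542,056.80 − $398,760.24 = $143,296.56

Total interest = (PMT × n) - PV = $143,296.56


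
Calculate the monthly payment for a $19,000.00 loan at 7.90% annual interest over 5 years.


Loan payment formula: PMT = PV × r / (1 − (1 + r)^(−n))
Monthly rate r = 0.079/12 ≈ 0.00658333, n = 60 months
Denominator: 1 − (1 + 0.079/12)^(−60) = 0.325447
PMT = $19,000.00 × (0.079/12) / 0.325447
PMT = $384.34 per month

PMT = PV × r / (1-(1+r)^(-n)) = $384.34/month


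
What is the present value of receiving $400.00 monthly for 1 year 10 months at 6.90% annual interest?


Present value of an ordinary annuity: PV = PMT × (1 − (1 + r)^(−n)) / r
Monthly rate r = 0.069/12 = 0.00575, n = 22
PV = $400.00 × (1 − (1 + 0.069/12)^(−22)) / (0.069/12)
PV = $400.00 × 20.609834
PV = $8,243.93

PV = PMT × (1-(1+r)^(-n))/r = $8,243.93


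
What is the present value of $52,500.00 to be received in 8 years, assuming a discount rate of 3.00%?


Present value formula: PV = FV / (1 + r)^t
PV = $52,500.00 / (1 + 0.03)^8
PV = $52,500.00 / 1.2667701
PV = $41,443.98

PV = FV / (1 + r)^t = $41,443.98


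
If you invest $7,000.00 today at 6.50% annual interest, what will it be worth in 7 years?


Future value formula: FV = PV × (1 + r)^t
FV = $7,000.00 × (1 + 0.065)^7
FV = $7,000.00 × 1.553987
FV = $10,877.91

FV = PV × (1 + r)^t = $10,877.91


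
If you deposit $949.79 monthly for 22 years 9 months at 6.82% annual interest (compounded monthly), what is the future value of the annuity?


Future value of an ordinary annuity: FV = PMT × ((1 + r)^n − 1) / r
Monthly rate r = 0.0682/12 ≈ 0.00568333, n = 273
FV = $949.79 × ((1 + 0.0682/12)^273 − 1) / (0.0682/12)
FV = $949.79 × 650.691648
FV = $618,020.42

FV = PMT × ((1+r)^n - 1)/r = $618,020.42


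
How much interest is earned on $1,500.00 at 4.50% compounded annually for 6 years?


Compound interest earned = final amount − principal.
A = P(1 + r/n)^(nt) = $1,500.00 × (1 + 0.045/1)^(1 × 6) = $1,953.39
Interest = A − P = $1,953.39 − $1,500.00 = $453.39

Interest = A - P = $453.39


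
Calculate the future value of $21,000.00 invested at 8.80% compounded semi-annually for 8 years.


Compound interest formula: A = P(1 + r/n)^(nt)
A = $21,000.00 × (1 + 0.088/2)^(2 × 8)
Growth factor: (1 + 0.088/2)^16 = 1.9916269
A = $21,000.00 × 1.9916269
A = $41,824.16

A = P(1 + r/n)^(nt) = $41,824.16


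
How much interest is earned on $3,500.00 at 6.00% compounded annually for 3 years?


Compound interest earned = final amount − principal.
A = P(1 + r/n)^(nt) = $3,500.00 × (1 + 0.06/1)^(1 × 3) = $4,168.56
Interest = A − P = $4,168.56 − $3,500.00 = $668.56

Interest = A - P = $668.56


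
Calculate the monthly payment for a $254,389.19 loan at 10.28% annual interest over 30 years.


Loan payment formula: PMT = PV × r / (1 − (1 + r)^(−n))
Monthly rate r = 0.1028/12 ≈ 0.00856667, n = 360 months
Denominator: 1 − (1 + 0.1028/12)^(−360) = 0.953619
PMT = $254,389.19 × (0.1028/12) / 0.953619
PMT = $2,285.26 per month

PMT = PV × r / (1-(1+r)^(-n)) = $2,285.26/month


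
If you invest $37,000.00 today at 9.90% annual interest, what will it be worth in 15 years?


Future value formula: FV = PV × (1 + r)^t
FV = $37,000.00 × (1 + 0.099)^15
FV = $37,000.00 × 4.1206468
FV = $152,463.93

FV = PV × (1 + r)^t = $152,463.93


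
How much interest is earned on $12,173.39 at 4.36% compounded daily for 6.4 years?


Compound interest earned = final amount − principal.
A = P(1 + r/n)^(nt) = $12,173.39 × (1 + 0.0436/365)^(365 × 6.4) = $16,091.25
Interest = A − P = $16,091.25 − $12,173.39 = $3,917.86

Interest = A - P = $3,917.86


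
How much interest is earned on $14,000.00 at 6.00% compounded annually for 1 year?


Compound interest earned = final amount − principal.
A = P(1 + r/n)^(nt) = $14,000.00 × (1 + 0.06/1)^(1 × 1) = $14,840.00
Interest = A − P = $14,840.00 − $14,000.00 = $840.00

Interest = A - P = $840.00


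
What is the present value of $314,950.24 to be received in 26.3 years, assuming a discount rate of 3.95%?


Present value formula: PV = FV / (1 + r)^t
PV = $314,950.24 / (1 + 0.0395)^26.3
PV = $314,950.24 / 2.7700282
PV = $113,699.29

PV = FV / (1 + r)^t = $113,699.29


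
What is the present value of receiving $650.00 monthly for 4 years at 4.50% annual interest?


Present value of an ordinary annuity: PV = PMT × (1 − (1 + r)^(−n)) / r
Monthly rate r = 0.045/12 = 0.00375, n = 48
PV = $650.00 × (1 − (1 + 0.045/12)^(−48)) / (0.045/12)
PV = $650.00 × 43.852944
PV = $28,504.41

PV = PMT × (1-(1+r)^(-n))/r = $28,504.41


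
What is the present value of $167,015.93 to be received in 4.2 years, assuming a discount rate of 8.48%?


Present value formula: PV = FV / (1 + r)^t
PV = $167,015.93 / (1 + 0.0848)^4.2
PV = $167,015.93 / 1.4075656
PV = $118,655.88

PV = FV / (1 + r)^t = $118,655.88


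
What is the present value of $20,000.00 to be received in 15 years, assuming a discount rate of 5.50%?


Present value formula: PV = FV / (1 + r)^t
PV = $20,000.00 / (1 + 0.055)^15
PV = $20,000.00 / 2.232476
PV = $8,958.66

PV = FV / (1 + r)^t = $8,958.66


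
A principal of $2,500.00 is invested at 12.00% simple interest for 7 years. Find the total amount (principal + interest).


Total amount formula: A = P(1 + rt) = P + P·r·t
Interest: I = P × r × t = $2,500.00 × 0.12 × 7 = $2,100.00
A = P + I = $2,500.00 + $2,100.00 = $4,600.00

A = P + I = P(1 + rt) = $4,600.00


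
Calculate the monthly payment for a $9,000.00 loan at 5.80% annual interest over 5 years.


Loan payment formula: PMT = PV × r / (1 − (1 + r)^(−n))
Monthly rate r = 0.058/12 ≈ 0.00483333, n = 60 months
Denominator: 1 − (1 + 0.058/12)^(−60) = 0.251214
PMT = $9,000.00 × (0.058/12) / 0.251214
PMT = $173.16 per month

PMT = PV × r / (1-(1+r)^(-n)) = $173.16/month


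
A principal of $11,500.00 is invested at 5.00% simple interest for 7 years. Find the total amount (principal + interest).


Total amount formula: A = P(1 + rt) = P + P·r·t
Interest: I = P × r × t = $11,500.00 × 0.05 × 7 = $4,025.00
A = P + I = $11,500.00 + $4,025.00 = $15,525.00

A = P + I = P(1 + rt) = $15,525.00


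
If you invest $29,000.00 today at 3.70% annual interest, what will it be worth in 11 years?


Future value formula: FV = PV × (1 + r)^t
FV = $29,000.00 × (1 + 0.037)^11
FV = $29,000.00 × 1.4913045
FV = $43,247.83

FV = PV × (1 + r)^t = $43,247.83


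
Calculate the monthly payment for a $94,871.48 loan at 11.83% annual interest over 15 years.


Loan payment formula: PMT = PV × r / (1 − (1 + r)^(−n))
Monthly rate r = 0.1183/12 ≈ 0.00985833, n = 180 months
Denominator: 1 − (1 + 0.1183/12)^(−180) = 0.828952
PMT = $94,871.48 × (0.1183/12) / 0.828952
PMT = $1,128.26 per month

PMT = PV × r / (1-(1+r)^(-n)) = $1,128.26/month


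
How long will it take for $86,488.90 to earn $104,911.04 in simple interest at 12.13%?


Rearrange the simple interest formula for t:
I = P × r × t  ⇒  t = I / (P × r)
t = $104,911.04 / ($86,488.90 × 0.1213)
t = 10

t = I/(P×r) = 10 years


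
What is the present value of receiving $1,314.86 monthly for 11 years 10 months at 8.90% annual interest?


Present value of an ordinary annuity: PV = PMT × (1 − (1 + r)^(−n)) / r
Monthly rate r = 0.089/12 ≈ 0.00741667, n = 142
PV = $1,314.86 × (1 − (1 + 0.089/12)^(−142)) / (0.089/12)
PV = $1,314.86 × 87.614877
PV = $115,201.30

PV = PMT × (1-(1+r)^(-n))/r = $115,201.30


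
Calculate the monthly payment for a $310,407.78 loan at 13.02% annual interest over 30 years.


Loan payment formula: PMT = PV × r / (1 − (1 + r)^(−n))
Monthly rate r = 0.1302/12 = 0.01085, n = 360 months
Denominator: 1 − (1 + 0.1302/12)^(−360) = 0.979451
PMT = $310,407.78 × (0.1302/12) / 0.979451
PMT = $3,438.58 per month

PMT = PV × r / (1-(1+r)^(-n)) = $3,438.58/month


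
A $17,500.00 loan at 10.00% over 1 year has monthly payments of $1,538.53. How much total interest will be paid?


Total paid over the life of the loan = PMT × n.
Total paid = $1,538.53 × 12 = $18,462.36
Total interest = total paid − principal = $18,462.36 − $17,500.00 = $962.36

Total interest = (PMT × n) - PV = $962.36


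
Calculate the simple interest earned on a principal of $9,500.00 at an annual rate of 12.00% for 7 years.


Simple interest formula: I = P × r × t
I = $9,500.00 × 0.12 × 7
I = $7,980.00

I = P × r × t = $7,980.00


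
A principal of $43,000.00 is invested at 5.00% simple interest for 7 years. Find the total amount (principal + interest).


Total amount formula: A = P(1 + rt) = P + P·r·t
Interest: I = P × r × t = $43,000.00 × 0.05 × 7 = $15,050.00
A = P + I = $43,000.00 + $15,050.00 = $58,050.00

A = P + I = P(1 + rt) = $58,050.00


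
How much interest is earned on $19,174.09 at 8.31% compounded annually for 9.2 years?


Compound interest earned = final amount − principal.
A = P(1 + r/n)^(nt) = $19,174.09 × (1 + 0.0831/1)^(1 × 9.2) = $39,963.68
Interest = A − P = $39,963.68 − $19,174.09 = $20,789.59

Interest = A - P = $20,789.59


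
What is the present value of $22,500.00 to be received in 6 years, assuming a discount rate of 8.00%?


Present value formula: PV = FV / (1 + r)^t
PV = $22,500.00 / (1 + 0.08)^6
PV = $22,500.00 / 1.586874
PV = $14,178.82

PV = FV / (1 + r)^t = $14,178.82


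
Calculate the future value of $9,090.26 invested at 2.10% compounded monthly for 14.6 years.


Compound interest formula: A = P(1 + r/n)^(nt)
A = $9,090.26 × (1 + 0.021/12)^(12 × 14.6)
Growth factor: (1 + 0.021/12)^175.2 = 1.358433
A = $9,090.26 × 1.358433
A = $12,348.51

A = P(1 + r/n)^(nt) = $12,348.51


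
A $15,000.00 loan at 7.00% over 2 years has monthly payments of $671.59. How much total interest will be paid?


Total paid over the life of the loan = PMT × n.
Total paid = $671.59 × 24 = $16,118.16
Total interest = total paid − principal = $16,118.16 − $15,000.00 = $1,118.16

Total interest = (PMT × n) - PV = $1,118.16


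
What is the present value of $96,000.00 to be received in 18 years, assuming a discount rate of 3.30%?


Present value formula: PV = FV / (1 + r)^t
PV = $96,000.00 / (1 + 0.033)^18
PV = $96,000.00 / 1.793931
PV = $53,513.76

PV = FV / (1 + r)^t = $53,513.76


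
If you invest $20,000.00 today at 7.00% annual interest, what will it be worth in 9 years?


Future value formula: FV = PV × (1 + r)^t
FV = $20,000.00 × (1 + 0.07)^9
FV = $20,000.00 × 1.838459
FV = $36,769.18

FV = PV × (1 + r)^t = $36,769.18


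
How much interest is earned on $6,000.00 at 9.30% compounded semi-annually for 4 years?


Compound interest earned = final amount − principal.
A = P(1 + r/n)^(nt) = $6,000.00 × (1 + 0.093/2)^(2 × 4) = $8,631.08
Interest = A − P = $8,631.08 − $6,000.00 = $2,631.08

Interest = A - P = $2,631.08


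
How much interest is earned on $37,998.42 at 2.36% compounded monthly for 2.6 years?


Compound interest earned = final amount − principal.
A = P(1 + r/n)^(nt) = $37,998.42 × (1 + 0.0236/12)^(12 × 2.6) = $40,400.59
Interest = A − P = $40,400.59 − $37,998.42 = $2,402.17

Interest = A - P = $2,402.17


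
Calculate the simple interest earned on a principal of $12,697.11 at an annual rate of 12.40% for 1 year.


Simple interest formula: I = P × r × t
I = $12,697.11 × 0.124 × 1
I = $1,574.44

I = P × r × t = $1,574.44
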